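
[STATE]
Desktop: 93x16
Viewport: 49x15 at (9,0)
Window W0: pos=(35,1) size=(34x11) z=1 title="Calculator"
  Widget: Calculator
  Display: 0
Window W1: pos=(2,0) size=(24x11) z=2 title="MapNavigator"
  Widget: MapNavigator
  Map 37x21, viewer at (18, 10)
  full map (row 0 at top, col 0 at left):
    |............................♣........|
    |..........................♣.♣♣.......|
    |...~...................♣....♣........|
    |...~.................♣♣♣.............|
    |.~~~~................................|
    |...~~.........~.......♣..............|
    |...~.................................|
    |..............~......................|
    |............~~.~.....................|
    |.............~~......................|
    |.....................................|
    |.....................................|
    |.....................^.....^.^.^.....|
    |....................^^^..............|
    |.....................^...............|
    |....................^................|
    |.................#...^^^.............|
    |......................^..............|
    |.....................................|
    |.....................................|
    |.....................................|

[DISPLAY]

━━━━━━━━━━━━━━━━┓                                
vigator         ┃         ┏━━━━━━━━━━━━━━━━━━━━━━
────────────────┨         ┃ Calculator           
.~..............┃         ┠──────────────────────
~.~.............┃         ┃                      
~~..............┃         ┃┌───┬───┬───┬───┐     
.....@..........┃         ┃│ 7 │ 8 │ 9 │ ÷ │     
................┃         ┃├───┼───┼───┼───┤     
........^.....^.┃         ┃│ 4 │ 5 │ 6 │ × │     
.......^^^......┃         ┃├───┼───┼───┼───┤     
━━━━━━━━━━━━━━━━┛         ┃│ 1 │ 2 │ 3 │ - │     
                          ┗━━━━━━━━━━━━━━━━━━━━━━
                                                 
                                                 
                                                 


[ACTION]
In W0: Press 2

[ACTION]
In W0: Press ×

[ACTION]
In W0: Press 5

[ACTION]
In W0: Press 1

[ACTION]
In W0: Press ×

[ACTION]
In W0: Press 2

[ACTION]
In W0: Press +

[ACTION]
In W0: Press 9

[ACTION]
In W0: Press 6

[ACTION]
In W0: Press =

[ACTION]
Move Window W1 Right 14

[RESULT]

       ┏━━━━━━━━━━━━━━━━━━━━━━┓                  
       ┃ MapNavigator         ┃━━━━━━━━━━━━━━━━━━
       ┠──────────────────────┨culator           
       ┃.......~..............┃──────────────────
       ┃.....~~.~.............┃                  
       ┃......~~..............┃┬───┬───┬───┐     
       ┃...........@..........┃│ 8 │ 9 │ ÷ │     
       ┃......................┃┼───┼───┼───┤     
       ┃..............^.....^.┃│ 5 │ 6 │ × │     
       ┃.............^^^......┃┼───┼───┼───┤     
       ┗━━━━━━━━━━━━━━━━━━━━━━┛│ 2 │ 3 │ - │     
                          ┗━━━━━━━━━━━━━━━━━━━━━━
                                                 
                                                 
                                                 


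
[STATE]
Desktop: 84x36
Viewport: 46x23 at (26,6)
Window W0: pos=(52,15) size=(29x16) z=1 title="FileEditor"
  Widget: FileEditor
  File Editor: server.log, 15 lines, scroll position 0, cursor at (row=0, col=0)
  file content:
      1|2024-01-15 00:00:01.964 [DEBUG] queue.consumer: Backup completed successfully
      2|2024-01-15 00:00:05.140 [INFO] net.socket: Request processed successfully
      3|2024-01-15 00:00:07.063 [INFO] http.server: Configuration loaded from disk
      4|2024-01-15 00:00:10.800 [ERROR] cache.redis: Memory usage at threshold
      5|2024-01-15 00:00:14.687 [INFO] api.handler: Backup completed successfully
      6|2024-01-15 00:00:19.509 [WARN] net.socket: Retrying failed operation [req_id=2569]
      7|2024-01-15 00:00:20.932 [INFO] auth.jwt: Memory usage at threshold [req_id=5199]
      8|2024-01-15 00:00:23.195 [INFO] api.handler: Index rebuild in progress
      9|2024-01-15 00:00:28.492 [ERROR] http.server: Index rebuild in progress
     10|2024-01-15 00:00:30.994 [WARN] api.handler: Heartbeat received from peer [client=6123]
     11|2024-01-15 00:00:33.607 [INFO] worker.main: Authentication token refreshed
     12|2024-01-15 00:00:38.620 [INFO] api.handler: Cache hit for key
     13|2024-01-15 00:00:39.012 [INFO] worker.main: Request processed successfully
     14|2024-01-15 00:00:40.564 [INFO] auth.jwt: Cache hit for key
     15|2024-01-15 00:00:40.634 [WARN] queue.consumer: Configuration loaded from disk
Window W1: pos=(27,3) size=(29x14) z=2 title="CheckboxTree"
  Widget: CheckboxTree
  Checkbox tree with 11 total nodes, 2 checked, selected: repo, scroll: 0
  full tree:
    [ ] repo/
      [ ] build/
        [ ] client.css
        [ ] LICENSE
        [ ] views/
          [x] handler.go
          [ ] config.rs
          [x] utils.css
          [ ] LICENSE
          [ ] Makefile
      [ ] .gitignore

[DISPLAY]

 ┃>[-] repo/                 ┃                
 ┃   [-] build/              ┃                
 ┃     [ ] client.css        ┃                
 ┃     [ ] LICENSE           ┃                
 ┃     [-] views/            ┃                
 ┃       [x] handler.go      ┃                
 ┃       [ ] config.rs       ┃                
 ┃       [x] utils.css       ┃                
 ┃       [ ] LICENSE         ┃                
 ┃       [ ] Makefile        ┃━━━━━━━━━━━━━━━━
 ┗━━━━━━━━━━━━━━━━━━━━━━━━━━━┛leEditor        
                          ┠───────────────────
                          ┃█024-01-15 00:00:01
                          ┃2024-01-15 00:00:05
                          ┃2024-01-15 00:00:07
                          ┃2024-01-15 00:00:10
                          ┃2024-01-15 00:00:14
                          ┃2024-01-15 00:00:19
                          ┃2024-01-15 00:00:20
                          ┃2024-01-15 00:00:23
                          ┃2024-01-15 00:00:28
                          ┃2024-01-15 00:00:30
                          ┃2024-01-15 00:00:33


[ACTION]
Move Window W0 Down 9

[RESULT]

 ┃>[-] repo/                 ┃                
 ┃   [-] build/              ┃                
 ┃     [ ] client.css        ┃                
 ┃     [ ] LICENSE           ┃                
 ┃     [-] views/            ┃                
 ┃       [x] handler.go      ┃                
 ┃       [ ] config.rs       ┃                
 ┃       [x] utils.css       ┃                
 ┃       [ ] LICENSE         ┃                
 ┃       [ ] Makefile        ┃                
 ┗━━━━━━━━━━━━━━━━━━━━━━━━━━━┛                
                                              
                                              
                                              
                          ┏━━━━━━━━━━━━━━━━━━━
                          ┃ FileEditor        
                          ┠───────────────────
                          ┃█024-01-15 00:00:01
                          ┃2024-01-15 00:00:05
                          ┃2024-01-15 00:00:07
                          ┃2024-01-15 00:00:10
                          ┃2024-01-15 00:00:14
                          ┃2024-01-15 00:00:19


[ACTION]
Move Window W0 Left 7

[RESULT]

 ┃>[-] repo/                 ┃                
 ┃   [-] build/              ┃                
 ┃     [ ] client.css        ┃                
 ┃     [ ] LICENSE           ┃                
 ┃     [-] views/            ┃                
 ┃       [x] handler.go      ┃                
 ┃       [ ] config.rs       ┃                
 ┃       [x] utils.css       ┃                
 ┃       [ ] LICENSE         ┃                
 ┃       [ ] Makefile        ┃                
 ┗━━━━━━━━━━━━━━━━━━━━━━━━━━━┛                
                                              
                                              
                                              
                   ┏━━━━━━━━━━━━━━━━━━━━━━━━━━
                   ┃ FileEditor               
                   ┠──────────────────────────
                   ┃█024-01-15 00:00:01.964 [D
                   ┃2024-01-15 00:00:05.140 [I
                   ┃2024-01-15 00:00:07.063 [I
                   ┃2024-01-15 00:00:10.800 [E
                   ┃2024-01-15 00:00:14.687 [I
                   ┃2024-01-15 00:00:19.509 [W


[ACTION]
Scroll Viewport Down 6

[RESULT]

 ┃       [ ] config.rs       ┃                
 ┃       [x] utils.css       ┃                
 ┃       [ ] LICENSE         ┃                
 ┃       [ ] Makefile        ┃                
 ┗━━━━━━━━━━━━━━━━━━━━━━━━━━━┛                
                                              
                                              
                                              
                   ┏━━━━━━━━━━━━━━━━━━━━━━━━━━
                   ┃ FileEditor               
                   ┠──────────────────────────
                   ┃█024-01-15 00:00:01.964 [D
                   ┃2024-01-15 00:00:05.140 [I
                   ┃2024-01-15 00:00:07.063 [I
                   ┃2024-01-15 00:00:10.800 [E
                   ┃2024-01-15 00:00:14.687 [I
                   ┃2024-01-15 00:00:19.509 [W
                   ┃2024-01-15 00:00:20.932 [I
                   ┃2024-01-15 00:00:23.195 [I
                   ┃2024-01-15 00:00:28.492 [E
                   ┃2024-01-15 00:00:30.994 [W
                   ┃2024-01-15 00:00:33.607 [I
                   ┃2024-01-15 00:00:38.620 [I


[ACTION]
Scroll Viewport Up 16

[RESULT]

                                              
                                              
                                              
 ┏━━━━━━━━━━━━━━━━━━━━━━━━━━━┓                
 ┃ CheckboxTree              ┃                
 ┠───────────────────────────┨                
 ┃>[-] repo/                 ┃                
 ┃   [-] build/              ┃                
 ┃     [ ] client.css        ┃                
 ┃     [ ] LICENSE           ┃                
 ┃     [-] views/            ┃                
 ┃       [x] handler.go      ┃                
 ┃       [ ] config.rs       ┃                
 ┃       [x] utils.css       ┃                
 ┃       [ ] LICENSE         ┃                
 ┃       [ ] Makefile        ┃                
 ┗━━━━━━━━━━━━━━━━━━━━━━━━━━━┛                
                                              
                                              
                                              
                   ┏━━━━━━━━━━━━━━━━━━━━━━━━━━
                   ┃ FileEditor               
                   ┠──────────────────────────


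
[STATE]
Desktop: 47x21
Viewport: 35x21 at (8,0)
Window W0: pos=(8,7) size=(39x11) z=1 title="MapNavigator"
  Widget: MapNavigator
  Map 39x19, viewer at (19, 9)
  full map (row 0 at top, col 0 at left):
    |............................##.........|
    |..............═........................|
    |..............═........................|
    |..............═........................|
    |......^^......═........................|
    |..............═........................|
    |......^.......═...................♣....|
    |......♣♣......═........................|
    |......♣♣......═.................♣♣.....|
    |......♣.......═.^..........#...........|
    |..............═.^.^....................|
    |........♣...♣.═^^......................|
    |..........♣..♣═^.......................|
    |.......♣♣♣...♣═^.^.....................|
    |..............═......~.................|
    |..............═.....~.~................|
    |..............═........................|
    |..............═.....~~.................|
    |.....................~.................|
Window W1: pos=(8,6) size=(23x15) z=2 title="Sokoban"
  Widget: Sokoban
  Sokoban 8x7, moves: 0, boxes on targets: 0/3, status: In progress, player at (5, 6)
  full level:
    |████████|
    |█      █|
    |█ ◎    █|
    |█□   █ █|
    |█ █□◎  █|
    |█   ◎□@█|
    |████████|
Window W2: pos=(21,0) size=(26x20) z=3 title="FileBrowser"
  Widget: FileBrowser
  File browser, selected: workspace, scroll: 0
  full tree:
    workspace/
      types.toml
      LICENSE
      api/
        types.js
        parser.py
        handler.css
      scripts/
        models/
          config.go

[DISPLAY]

             ┏━━━━━━━━━━━━━━━━━━━━━
             ┃ FileBrowser         
             ┠─────────────────────
             ┃> [-] workspace/     
             ┃    types.toml       
             ┃    LICENSE          
┏━━━━━━━━━━━━┃    [+] api/         
┃ Sokoban    ┃    [+] scripts/     
┠────────────┃                     
┃████████    ┃                     
┃█      █    ┃                     
┃█ ◎    █    ┃                     
┃█□   █ █    ┃                     
┃█ █□◎  █    ┃                     
┃█   ◎□@█    ┃                     
┃████████    ┃                     
┃Moves: 0  0/┃                     
┃            ┃                     
┃            ┃                     
┃            ┗━━━━━━━━━━━━━━━━━━━━━
┗━━━━━━━━━━━━━━━━━━━━━┛            


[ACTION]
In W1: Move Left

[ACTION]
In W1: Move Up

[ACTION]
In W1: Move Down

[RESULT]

             ┏━━━━━━━━━━━━━━━━━━━━━
             ┃ FileBrowser         
             ┠─────────────────────
             ┃> [-] workspace/     
             ┃    types.toml       
             ┃    LICENSE          
┏━━━━━━━━━━━━┃    [+] api/         
┃ Sokoban    ┃    [+] scripts/     
┠────────────┃                     
┃████████    ┃                     
┃█      █    ┃                     
┃█ ◎    █    ┃                     
┃█□   █ █    ┃                     
┃█ █□◎  █    ┃                     
┃█   ■@ █    ┃                     
┃████████    ┃                     
┃Moves: 3  1/┃                     
┃            ┃                     
┃            ┃                     
┃            ┗━━━━━━━━━━━━━━━━━━━━━
┗━━━━━━━━━━━━━━━━━━━━━┛            


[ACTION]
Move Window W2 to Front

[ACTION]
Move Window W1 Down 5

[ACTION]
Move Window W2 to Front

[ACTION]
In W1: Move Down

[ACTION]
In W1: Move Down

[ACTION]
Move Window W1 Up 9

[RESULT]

┏━━━━━━━━━━━━┏━━━━━━━━━━━━━━━━━━━━━
┃ Sokoban    ┃ FileBrowser         
┠────────────┠─────────────────────
┃████████    ┃> [-] workspace/     
┃█      █    ┃    types.toml       
┃█ ◎    █    ┃    LICENSE          
┃█□   █ █    ┃    [+] api/         
┃█ █□◎  █    ┃    [+] scripts/     
┃█   ■@ █    ┃                     
┃████████    ┃                     
┃Moves: 3  1/┃                     
┃            ┃                     
┃            ┃                     
┃            ┃                     
┗━━━━━━━━━━━━┃                     
┃.......♣...♣┃                     
┃.........♣..┃                     
┗━━━━━━━━━━━━┃                     
             ┃                     
             ┗━━━━━━━━━━━━━━━━━━━━━
                                   


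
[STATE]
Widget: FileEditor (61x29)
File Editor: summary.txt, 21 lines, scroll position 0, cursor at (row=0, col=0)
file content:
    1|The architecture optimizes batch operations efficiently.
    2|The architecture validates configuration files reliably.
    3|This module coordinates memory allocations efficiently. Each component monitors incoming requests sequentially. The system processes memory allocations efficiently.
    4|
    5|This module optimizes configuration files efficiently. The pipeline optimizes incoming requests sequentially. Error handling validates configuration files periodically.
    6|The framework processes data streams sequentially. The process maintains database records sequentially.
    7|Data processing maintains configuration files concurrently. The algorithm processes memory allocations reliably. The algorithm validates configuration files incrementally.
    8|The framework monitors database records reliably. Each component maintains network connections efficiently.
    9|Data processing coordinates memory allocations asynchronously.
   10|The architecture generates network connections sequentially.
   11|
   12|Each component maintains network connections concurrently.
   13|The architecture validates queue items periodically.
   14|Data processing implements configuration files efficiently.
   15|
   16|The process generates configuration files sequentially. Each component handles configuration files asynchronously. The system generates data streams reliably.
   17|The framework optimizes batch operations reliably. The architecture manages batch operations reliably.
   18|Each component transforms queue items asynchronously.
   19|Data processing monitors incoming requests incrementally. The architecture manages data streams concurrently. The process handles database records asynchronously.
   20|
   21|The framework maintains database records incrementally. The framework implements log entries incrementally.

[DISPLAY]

█he architecture optimizes batch operations efficiently.    ▲
The architecture validates configuration files reliably.    █
This module coordinates memory allocations efficiently. Each░
                                                            ░
This module optimizes configuration files efficiently. The p░
The framework processes data streams sequentially. The proce░
Data processing maintains configuration files concurrently. ░
The framework monitors database records reliably. Each compo░
Data processing coordinates memory allocations asynchronousl░
The architecture generates network connections sequentially.░
                                                            ░
Each component maintains network connections concurrently.  ░
The architecture validates queue items periodically.        ░
Data processing implements configuration files efficiently. ░
                                                            ░
The process generates configuration files sequentially. Each░
The framework optimizes batch operations reliably. The archi░
Each component transforms queue items asynchronously.       ░
Data processing monitors incoming requests incrementally. Th░
                                                            ░
The framework maintains database records incrementally. The ░
                                                            ░
                                                            ░
                                                            ░
                                                            ░
                                                            ░
                                                            ░
                                                            ░
                                                            ▼


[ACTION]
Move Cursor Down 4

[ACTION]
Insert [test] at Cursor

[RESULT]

The architecture optimizes batch operations efficiently.    ▲
The architecture validates configuration files reliably.    █
This module coordinates memory allocations efficiently. Each░
                                                            ░
test█his module optimizes configuration files efficiently. T░
The framework processes data streams sequentially. The proce░
Data processing maintains configuration files concurrently. ░
The framework monitors database records reliably. Each compo░
Data processing coordinates memory allocations asynchronousl░
The architecture generates network connections sequentially.░
                                                            ░
Each component maintains network connections concurrently.  ░
The architecture validates queue items periodically.        ░
Data processing implements configuration files efficiently. ░
                                                            ░
The process generates configuration files sequentially. Each░
The framework optimizes batch operations reliably. The archi░
Each component transforms queue items asynchronously.       ░
Data processing monitors incoming requests incrementally. Th░
                                                            ░
The framework maintains database records incrementally. The ░
                                                            ░
                                                            ░
                                                            ░
                                                            ░
                                                            ░
                                                            ░
                                                            ░
                                                            ▼


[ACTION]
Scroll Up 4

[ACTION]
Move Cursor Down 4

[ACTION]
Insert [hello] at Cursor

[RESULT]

The architecture optimizes batch operations efficiently.    ▲
The architecture validates configuration files reliably.    █
This module coordinates memory allocations efficiently. Each░
                                                            ░
testThis module optimizes configuration files efficiently. T░
The framework processes data streams sequentially. The proce░
Data processing maintains configuration files concurrently. ░
The framework monitors database records reliably. Each compo░
Datahello█processing coordinates memory allocations asynchro░
The architecture generates network connections sequentially.░
                                                            ░
Each component maintains network connections concurrently.  ░
The architecture validates queue items periodically.        ░
Data processing implements configuration files efficiently. ░
                                                            ░
The process generates configuration files sequentially. Each░
The framework optimizes batch operations reliably. The archi░
Each component transforms queue items asynchronously.       ░
Data processing monitors incoming requests incrementally. Th░
                                                            ░
The framework maintains database records incrementally. The ░
                                                            ░
                                                            ░
                                                            ░
                                                            ░
                                                            ░
                                                            ░
                                                            ░
                                                            ▼


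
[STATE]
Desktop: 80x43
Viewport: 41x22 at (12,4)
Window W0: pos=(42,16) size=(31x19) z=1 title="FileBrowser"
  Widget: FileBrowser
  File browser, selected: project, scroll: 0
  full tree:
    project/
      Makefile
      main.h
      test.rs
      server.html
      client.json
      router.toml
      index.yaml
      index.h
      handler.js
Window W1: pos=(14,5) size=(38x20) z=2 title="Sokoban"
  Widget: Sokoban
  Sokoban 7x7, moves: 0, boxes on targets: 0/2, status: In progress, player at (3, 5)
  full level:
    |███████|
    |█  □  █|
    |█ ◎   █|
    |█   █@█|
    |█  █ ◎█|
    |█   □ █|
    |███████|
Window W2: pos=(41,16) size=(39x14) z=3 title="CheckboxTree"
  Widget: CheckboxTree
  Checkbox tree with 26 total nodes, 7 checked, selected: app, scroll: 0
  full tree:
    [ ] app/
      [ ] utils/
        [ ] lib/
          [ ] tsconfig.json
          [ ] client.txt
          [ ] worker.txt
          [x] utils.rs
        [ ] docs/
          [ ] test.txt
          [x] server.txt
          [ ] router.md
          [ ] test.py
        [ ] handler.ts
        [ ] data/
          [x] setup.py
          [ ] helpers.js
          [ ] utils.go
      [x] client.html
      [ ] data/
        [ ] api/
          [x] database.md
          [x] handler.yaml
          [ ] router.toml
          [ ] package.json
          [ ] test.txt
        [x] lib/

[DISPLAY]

                                         
  ┏━━━━━━━━━━━━━━━━━━━━━━━━━━━━━━━━━━━━┓ 
  ┃ Sokoban                            ┃ 
  ┠────────────────────────────────────┨ 
  ┃███████                             ┃ 
  ┃█  □  █                             ┃ 
  ┃█ ◎   █                             ┃ 
  ┃█   █@█                             ┃ 
  ┃█  █ ◎█                             ┃ 
  ┃█   □ █                             ┃ 
  ┃███████                             ┃ 
  ┃Moves: 0  0/2                       ┃ 
  ┃                          ┏━━━━━━━━━━━
  ┃                          ┃ CheckboxTr
  ┃                          ┠───────────
  ┃                          ┃>[-] app/  
  ┃                          ┃   [-] util
  ┃                          ┃     [-] li
  ┃                          ┃       [ ] 
  ┃                          ┃       [ ] 
  ┗━━━━━━━━━━━━━━━━━━━━━━━━━━┃       [ ] 
                             ┃       [x] 


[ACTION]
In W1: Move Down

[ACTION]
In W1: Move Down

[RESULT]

                                         
  ┏━━━━━━━━━━━━━━━━━━━━━━━━━━━━━━━━━━━━┓ 
  ┃ Sokoban                            ┃ 
  ┠────────────────────────────────────┨ 
  ┃███████                             ┃ 
  ┃█  □  █                             ┃ 
  ┃█ ◎   █                             ┃ 
  ┃█   █ █                             ┃ 
  ┃█  █ ◎█                             ┃ 
  ┃█   □@█                             ┃ 
  ┃███████                             ┃ 
  ┃Moves: 2  0/2                       ┃ 
  ┃                          ┏━━━━━━━━━━━
  ┃                          ┃ CheckboxTr
  ┃                          ┠───────────
  ┃                          ┃>[-] app/  
  ┃                          ┃   [-] util
  ┃                          ┃     [-] li
  ┃                          ┃       [ ] 
  ┃                          ┃       [ ] 
  ┗━━━━━━━━━━━━━━━━━━━━━━━━━━┃       [ ] 
                             ┃       [x] 


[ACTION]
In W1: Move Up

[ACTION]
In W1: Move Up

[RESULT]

                                         
  ┏━━━━━━━━━━━━━━━━━━━━━━━━━━━━━━━━━━━━┓ 
  ┃ Sokoban                            ┃ 
  ┠────────────────────────────────────┨ 
  ┃███████                             ┃ 
  ┃█  □  █                             ┃ 
  ┃█ ◎   █                             ┃ 
  ┃█   █@█                             ┃ 
  ┃█  █ ◎█                             ┃ 
  ┃█   □ █                             ┃ 
  ┃███████                             ┃ 
  ┃Moves: 4  0/2                       ┃ 
  ┃                          ┏━━━━━━━━━━━
  ┃                          ┃ CheckboxTr
  ┃                          ┠───────────
  ┃                          ┃>[-] app/  
  ┃                          ┃   [-] util
  ┃                          ┃     [-] li
  ┃                          ┃       [ ] 
  ┃                          ┃       [ ] 
  ┗━━━━━━━━━━━━━━━━━━━━━━━━━━┃       [ ] 
                             ┃       [x] 


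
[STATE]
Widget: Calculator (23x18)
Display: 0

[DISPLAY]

                      0
┌───┬───┬───┬───┐      
│ 7 │ 8 │ 9 │ ÷ │      
├───┼───┼───┼───┤      
│ 4 │ 5 │ 6 │ × │      
├───┼───┼───┼───┤      
│ 1 │ 2 │ 3 │ - │      
├───┼───┼───┼───┤      
│ 0 │ . │ = │ + │      
├───┼───┼───┼───┤      
│ C │ MC│ MR│ M+│      
└───┴───┴───┴───┘      
                       
                       
                       
                       
                       
                       


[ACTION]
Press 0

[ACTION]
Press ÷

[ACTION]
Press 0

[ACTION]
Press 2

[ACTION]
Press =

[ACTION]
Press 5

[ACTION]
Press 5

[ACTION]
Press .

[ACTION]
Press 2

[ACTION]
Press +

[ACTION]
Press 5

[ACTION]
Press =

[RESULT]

                   60.2
┌───┬───┬───┬───┐      
│ 7 │ 8 │ 9 │ ÷ │      
├───┼───┼───┼───┤      
│ 4 │ 5 │ 6 │ × │      
├───┼───┼───┼───┤      
│ 1 │ 2 │ 3 │ - │      
├───┼───┼───┼───┤      
│ 0 │ . │ = │ + │      
├───┼───┼───┼───┤      
│ C │ MC│ MR│ M+│      
└───┴───┴───┴───┘      
                       
                       
                       
                       
                       
                       


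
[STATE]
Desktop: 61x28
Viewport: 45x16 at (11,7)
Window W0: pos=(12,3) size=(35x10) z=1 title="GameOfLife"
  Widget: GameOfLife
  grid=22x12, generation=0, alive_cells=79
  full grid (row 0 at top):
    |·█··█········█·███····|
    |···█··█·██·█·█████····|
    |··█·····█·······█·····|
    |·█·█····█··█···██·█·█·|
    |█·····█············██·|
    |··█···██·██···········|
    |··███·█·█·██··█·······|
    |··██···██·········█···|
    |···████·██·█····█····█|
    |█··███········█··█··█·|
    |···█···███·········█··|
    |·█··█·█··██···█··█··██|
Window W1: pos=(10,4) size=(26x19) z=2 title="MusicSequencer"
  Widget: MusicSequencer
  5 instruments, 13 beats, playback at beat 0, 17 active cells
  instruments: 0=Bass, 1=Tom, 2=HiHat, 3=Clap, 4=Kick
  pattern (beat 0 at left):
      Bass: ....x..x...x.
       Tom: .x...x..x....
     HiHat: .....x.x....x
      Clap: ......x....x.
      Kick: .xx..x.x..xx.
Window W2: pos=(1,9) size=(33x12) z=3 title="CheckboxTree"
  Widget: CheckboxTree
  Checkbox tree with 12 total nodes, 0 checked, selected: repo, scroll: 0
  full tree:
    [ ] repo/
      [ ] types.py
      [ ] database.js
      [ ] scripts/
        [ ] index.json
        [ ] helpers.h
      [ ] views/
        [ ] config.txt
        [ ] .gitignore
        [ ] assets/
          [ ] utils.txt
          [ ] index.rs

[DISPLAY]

      ▼123456789012     ┃          ┃         
  Bass····█··█···█·     ┃          ┃         
━━━━━━━━━━━━━━━━━━━━━━┓ ┃          ┃         
Tree                  ┃ ┃          ┃         
──────────────────────┨ ┃          ┃         
/                     ┃ ┃━━━━━━━━━━┛         
pes.py                ┃ ┃                    
tabase.js             ┃ ┃                    
ripts/                ┃ ┃                    
index.json            ┃ ┃                    
helpers.h             ┃ ┃                    
ews/                  ┃ ┃                    
config.txt            ┃ ┃                    
━━━━━━━━━━━━━━━━━━━━━━┛ ┃                    
                        ┃                    
━━━━━━━━━━━━━━━━━━━━━━━━┛                    


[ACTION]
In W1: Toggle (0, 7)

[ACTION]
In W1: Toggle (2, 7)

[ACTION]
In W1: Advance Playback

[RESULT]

      0▼23456789012     ┃          ┃         
  Bass····█······█·     ┃          ┃         
━━━━━━━━━━━━━━━━━━━━━━┓ ┃          ┃         
Tree                  ┃ ┃          ┃         
──────────────────────┨ ┃          ┃         
/                     ┃ ┃━━━━━━━━━━┛         
pes.py                ┃ ┃                    
tabase.js             ┃ ┃                    
ripts/                ┃ ┃                    
index.json            ┃ ┃                    
helpers.h             ┃ ┃                    
ews/                  ┃ ┃                    
config.txt            ┃ ┃                    
━━━━━━━━━━━━━━━━━━━━━━┛ ┃                    
                        ┃                    
━━━━━━━━━━━━━━━━━━━━━━━━┛                    


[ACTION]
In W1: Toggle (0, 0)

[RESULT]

      0▼23456789012     ┃          ┃         
  Bass█···█······█·     ┃          ┃         
━━━━━━━━━━━━━━━━━━━━━━┓ ┃          ┃         
Tree                  ┃ ┃          ┃         
──────────────────────┨ ┃          ┃         
/                     ┃ ┃━━━━━━━━━━┛         
pes.py                ┃ ┃                    
tabase.js             ┃ ┃                    
ripts/                ┃ ┃                    
index.json            ┃ ┃                    
helpers.h             ┃ ┃                    
ews/                  ┃ ┃                    
config.txt            ┃ ┃                    
━━━━━━━━━━━━━━━━━━━━━━┛ ┃                    
                        ┃                    
━━━━━━━━━━━━━━━━━━━━━━━━┛                    


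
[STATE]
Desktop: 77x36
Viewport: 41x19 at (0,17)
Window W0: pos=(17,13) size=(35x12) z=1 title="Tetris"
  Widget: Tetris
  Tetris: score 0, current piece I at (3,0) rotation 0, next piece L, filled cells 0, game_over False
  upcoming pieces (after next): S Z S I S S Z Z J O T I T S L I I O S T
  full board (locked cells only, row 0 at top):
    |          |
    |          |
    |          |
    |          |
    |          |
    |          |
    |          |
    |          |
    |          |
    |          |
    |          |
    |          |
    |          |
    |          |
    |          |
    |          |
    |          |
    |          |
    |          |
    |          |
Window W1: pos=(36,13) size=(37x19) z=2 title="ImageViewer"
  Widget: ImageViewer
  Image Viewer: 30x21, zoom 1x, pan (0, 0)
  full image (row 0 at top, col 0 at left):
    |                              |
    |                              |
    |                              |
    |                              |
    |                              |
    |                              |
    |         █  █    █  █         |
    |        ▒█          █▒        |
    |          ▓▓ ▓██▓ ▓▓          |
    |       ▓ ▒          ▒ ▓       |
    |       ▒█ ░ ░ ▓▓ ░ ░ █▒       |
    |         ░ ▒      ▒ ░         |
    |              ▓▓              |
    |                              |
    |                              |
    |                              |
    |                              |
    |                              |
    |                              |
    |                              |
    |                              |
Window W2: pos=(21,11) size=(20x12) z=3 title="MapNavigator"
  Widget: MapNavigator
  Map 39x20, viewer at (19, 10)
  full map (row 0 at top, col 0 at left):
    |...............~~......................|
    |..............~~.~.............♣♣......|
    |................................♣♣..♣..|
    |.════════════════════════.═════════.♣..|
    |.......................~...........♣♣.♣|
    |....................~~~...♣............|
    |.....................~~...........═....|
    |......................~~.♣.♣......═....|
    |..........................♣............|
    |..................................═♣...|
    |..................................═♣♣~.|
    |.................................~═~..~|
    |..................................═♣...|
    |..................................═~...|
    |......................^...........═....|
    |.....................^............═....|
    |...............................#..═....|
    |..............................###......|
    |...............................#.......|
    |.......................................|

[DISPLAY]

                 ┃   ┃..................┃
                 ┃   ┃.........@........┃
                 ┃   ┃..................┃
                 ┃   ┃..................┃
                 ┃   ┃..................┃
                 ┃   ┗━━━━━━━━━━━━━━━━━━┛
                 ┃          │0      ┃    
                 ┗━━━━━━━━━━━━━━━━━━┃    
                                    ┃    
                                    ┃    
                                    ┃    
                                    ┃    
                                    ┃    
                                    ┃    
                                    ┗━━━━
                                         
                                         
                                         
                                         


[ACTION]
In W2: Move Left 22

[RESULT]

                 ┃   ┃         .........┃
                 ┃   ┃         @........┃
                 ┃   ┃         .........┃
                 ┃   ┃         .........┃
                 ┃   ┃         .........┃
                 ┃   ┗━━━━━━━━━━━━━━━━━━┛
                 ┃          │0      ┃    
                 ┗━━━━━━━━━━━━━━━━━━┃    
                                    ┃    
                                    ┃    
                                    ┃    
                                    ┃    
                                    ┃    
                                    ┃    
                                    ┗━━━━
                                         
                                         
                                         
                                         


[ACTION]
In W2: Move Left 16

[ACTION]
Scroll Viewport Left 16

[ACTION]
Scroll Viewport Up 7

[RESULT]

                                         
                     ┏━━━━━━━━━━━━━━━━━━┓
                     ┃ MapNavigator     ┃
                 ┏━━━┠──────────────────┨
                 ┃ Te┃         .........┃
                 ┠───┃         .........┃
                 ┃   ┃         .........┃
                 ┃   ┃         .........┃
                 ┃   ┃         @........┃
                 ┃   ┃         .........┃
                 ┃   ┃         .........┃
                 ┃   ┃         .........┃
                 ┃   ┗━━━━━━━━━━━━━━━━━━┛
                 ┃          │0      ┃    
                 ┗━━━━━━━━━━━━━━━━━━┃    
                                    ┃    
                                    ┃    
                                    ┃    
                                    ┃    


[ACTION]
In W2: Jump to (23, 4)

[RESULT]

                                         
                     ┏━━━━━━━━━━━━━━━━━━┓
                     ┃ MapNavigator     ┃
                 ┏━━━┠──────────────────┨
                 ┃ Te┃.~~...............┃
                 ┠───┃~~.~.............♣┃
                 ┃   ┃..................┃
                 ┃   ┃═══════════.══════┃
                 ┃   ┃.........@........┃
                 ┃   ┃......~~~...♣.....┃
                 ┃   ┃.......~~.........┃
                 ┃   ┃........~~.♣.♣....┃
                 ┃   ┗━━━━━━━━━━━━━━━━━━┛
                 ┃          │0      ┃    
                 ┗━━━━━━━━━━━━━━━━━━┃    
                                    ┃    
                                    ┃    
                                    ┃    
                                    ┃    
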